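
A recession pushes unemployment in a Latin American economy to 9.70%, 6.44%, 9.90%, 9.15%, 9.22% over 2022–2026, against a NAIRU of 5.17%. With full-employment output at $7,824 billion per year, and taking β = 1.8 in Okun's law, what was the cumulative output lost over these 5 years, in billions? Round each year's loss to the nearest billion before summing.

$2,614 billion

Year 2022: gap = -1.8 × (9.7 - 5.17) = -8.154%, loss ≈ 7824 × 8.154/100 ≈ 638.
Year 2023: gap = -1.8 × (6.44 - 5.17) = -2.286%, loss ≈ 7824 × 2.286/100 ≈ 179.
Year 2024: gap = -1.8 × (9.9 - 5.17) = -8.514%, loss ≈ 7824 × 8.514/100 ≈ 666.
Year 2025: gap = -1.8 × (9.15 - 5.17) = -7.164%, loss ≈ 7824 × 7.164/100 ≈ 561.
Year 2026: gap = -1.8 × (9.22 - 5.17) = -7.29%, loss ≈ 7824 × 7.29/100 ≈ 570.
Total lost output = 638 + 179 + 666 + 561 + 570 = 2614 billion.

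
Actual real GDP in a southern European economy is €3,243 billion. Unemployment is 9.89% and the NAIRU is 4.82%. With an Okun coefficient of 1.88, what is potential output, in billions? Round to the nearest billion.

Unemployment gap = 9.89 - 4.82 = 5.07 points, so output gap = -1.88 × 5.07 = -9.5316%.
Since Y = Y* × (1 + gap/100), Y* = 3243/0.904684 ≈ 3585 billion.

€3,585 billion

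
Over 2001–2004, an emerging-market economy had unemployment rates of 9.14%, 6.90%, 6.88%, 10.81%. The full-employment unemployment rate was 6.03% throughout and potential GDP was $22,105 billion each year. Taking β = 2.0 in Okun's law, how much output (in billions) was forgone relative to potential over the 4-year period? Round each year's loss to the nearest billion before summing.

Year 2001: gap = -2.0 × (9.14 - 6.03) = -6.22%, loss ≈ 22105 × 6.22/100 ≈ 1375.
Year 2002: gap = -2.0 × (6.9 - 6.03) = -1.74%, loss ≈ 22105 × 1.74/100 ≈ 385.
Year 2003: gap = -2.0 × (6.88 - 6.03) = -1.7%, loss ≈ 22105 × 1.7/100 ≈ 376.
Year 2004: gap = -2.0 × (10.81 - 6.03) = -9.56%, loss ≈ 22105 × 9.56/100 ≈ 2113.
Total lost output = 1375 + 385 + 376 + 2113 = 4249 billion.

$4,249 billion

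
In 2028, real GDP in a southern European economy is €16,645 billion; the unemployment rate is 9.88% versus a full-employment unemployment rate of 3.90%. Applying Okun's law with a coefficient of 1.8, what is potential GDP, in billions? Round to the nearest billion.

Unemployment gap = 9.88 - 3.9 = 5.98 points, so output gap = -1.8 × 5.98 = -10.764%.
Since Y = Y* × (1 + gap/100), Y* = 16645/0.89236 ≈ 18653 billion.

€18,653 billion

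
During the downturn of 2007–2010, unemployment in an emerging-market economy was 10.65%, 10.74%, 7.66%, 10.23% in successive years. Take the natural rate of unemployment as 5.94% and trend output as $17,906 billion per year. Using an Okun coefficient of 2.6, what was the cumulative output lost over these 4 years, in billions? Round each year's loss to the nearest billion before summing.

$7,226 billion

Year 2007: gap = -2.6 × (10.65 - 5.94) = -12.246%, loss ≈ 17906 × 12.246/100 ≈ 2193.
Year 2008: gap = -2.6 × (10.74 - 5.94) = -12.48%, loss ≈ 17906 × 12.48/100 ≈ 2235.
Year 2009: gap = -2.6 × (7.66 - 5.94) = -4.472%, loss ≈ 17906 × 4.472/100 ≈ 801.
Year 2010: gap = -2.6 × (10.23 - 5.94) = -11.154%, loss ≈ 17906 × 11.154/100 ≈ 1997.
Total lost output = 2193 + 2235 + 801 + 1997 = 7226 billion.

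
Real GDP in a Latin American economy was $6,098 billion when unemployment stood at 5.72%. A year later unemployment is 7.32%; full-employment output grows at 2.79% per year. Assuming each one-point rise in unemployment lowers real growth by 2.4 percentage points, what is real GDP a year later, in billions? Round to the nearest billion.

Δu = 7.32 - 5.72 = 1.6 points.
Okun's law (growth form): g_Y = g_Y* - β × Δu = 2.79 - 2.4 × (1.60) = 2.79 - 3.84 = -1.05%.
Real GDP in the next year = 6098 × (1 - 1.05/100) = 6098 × 0.9895 ≈ 6034 billion.

$6,034 billion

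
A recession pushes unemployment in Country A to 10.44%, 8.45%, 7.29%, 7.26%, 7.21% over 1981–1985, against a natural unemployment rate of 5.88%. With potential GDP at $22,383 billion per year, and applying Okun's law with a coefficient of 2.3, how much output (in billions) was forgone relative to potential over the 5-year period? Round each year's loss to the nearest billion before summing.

Year 1981: gap = -2.3 × (10.44 - 5.88) = -10.488%, loss ≈ 22383 × 10.488/100 ≈ 2348.
Year 1982: gap = -2.3 × (8.45 - 5.88) = -5.911%, loss ≈ 22383 × 5.911/100 ≈ 1323.
Year 1983: gap = -2.3 × (7.29 - 5.88) = -3.243%, loss ≈ 22383 × 3.243/100 ≈ 726.
Year 1984: gap = -2.3 × (7.26 - 5.88) = -3.174%, loss ≈ 22383 × 3.174/100 ≈ 710.
Year 1985: gap = -2.3 × (7.21 - 5.88) = -3.059%, loss ≈ 22383 × 3.059/100 ≈ 685.
Total lost output = 2348 + 1323 + 726 + 710 + 685 = 5792 billion.

$5,792 billion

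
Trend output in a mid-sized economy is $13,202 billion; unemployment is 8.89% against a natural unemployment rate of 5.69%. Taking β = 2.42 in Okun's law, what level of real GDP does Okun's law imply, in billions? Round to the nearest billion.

Unemployment gap = 8.89 - 5.69 = 3.2 points, so the output gap is -2.42 × 3.2 = -7.744%.
Actual GDP = 13202 × (1 - 7.744/100) = 13202 × 0.92256 ≈ 12180 billion.

$12,180 billion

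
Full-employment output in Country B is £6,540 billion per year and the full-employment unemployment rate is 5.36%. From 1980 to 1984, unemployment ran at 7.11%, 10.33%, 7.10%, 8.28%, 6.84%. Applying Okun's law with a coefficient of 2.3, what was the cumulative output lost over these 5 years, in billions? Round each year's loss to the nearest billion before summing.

Year 1980: gap = -2.3 × (7.11 - 5.36) = -4.025%, loss ≈ 6540 × 4.025/100 ≈ 263.
Year 1981: gap = -2.3 × (10.33 - 5.36) = -11.431%, loss ≈ 6540 × 11.431/100 ≈ 748.
Year 1982: gap = -2.3 × (7.1 - 5.36) = -4.002%, loss ≈ 6540 × 4.002/100 ≈ 262.
Year 1983: gap = -2.3 × (8.28 - 5.36) = -6.716%, loss ≈ 6540 × 6.716/100 ≈ 439.
Year 1984: gap = -2.3 × (6.84 - 5.36) = -3.404%, loss ≈ 6540 × 3.404/100 ≈ 223.
Total lost output = 263 + 748 + 262 + 439 + 223 = 1935 billion.

£1,935 billion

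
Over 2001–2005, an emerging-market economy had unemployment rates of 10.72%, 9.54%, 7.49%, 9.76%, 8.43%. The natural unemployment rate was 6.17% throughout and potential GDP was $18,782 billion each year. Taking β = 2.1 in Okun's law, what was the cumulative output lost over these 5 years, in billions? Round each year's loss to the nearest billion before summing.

Year 2001: gap = -2.1 × (10.72 - 6.17) = -9.555%, loss ≈ 18782 × 9.555/100 ≈ 1795.
Year 2002: gap = -2.1 × (9.54 - 6.17) = -7.077%, loss ≈ 18782 × 7.077/100 ≈ 1329.
Year 2003: gap = -2.1 × (7.49 - 6.17) = -2.772%, loss ≈ 18782 × 2.772/100 ≈ 521.
Year 2004: gap = -2.1 × (9.76 - 6.17) = -7.539%, loss ≈ 18782 × 7.539/100 ≈ 1416.
Year 2005: gap = -2.1 × (8.43 - 6.17) = -4.746%, loss ≈ 18782 × 4.746/100 ≈ 891.
Total lost output = 1795 + 1329 + 521 + 1416 + 891 = 5952 billion.

$5,952 billion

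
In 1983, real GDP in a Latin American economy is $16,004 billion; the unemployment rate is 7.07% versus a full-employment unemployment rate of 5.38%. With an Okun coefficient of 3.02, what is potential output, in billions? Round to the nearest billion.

$16,865 billion

Unemployment gap = 7.07 - 5.38 = 1.69 points, so output gap = -3.02 × 1.69 = -5.1038%.
Since Y = Y* × (1 + gap/100), Y* = 16004/0.948962 ≈ 16865 billion.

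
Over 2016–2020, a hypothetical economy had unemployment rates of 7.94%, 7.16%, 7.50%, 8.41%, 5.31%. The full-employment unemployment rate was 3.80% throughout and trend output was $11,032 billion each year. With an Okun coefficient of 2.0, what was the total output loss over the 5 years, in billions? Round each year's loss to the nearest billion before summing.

$3,820 billion

Year 2016: gap = -2.0 × (7.94 - 3.8) = -8.28%, loss ≈ 11032 × 8.28/100 ≈ 913.
Year 2017: gap = -2.0 × (7.16 - 3.8) = -6.72%, loss ≈ 11032 × 6.72/100 ≈ 741.
Year 2018: gap = -2.0 × (7.5 - 3.8) = -7.4%, loss ≈ 11032 × 7.4/100 ≈ 816.
Year 2019: gap = -2.0 × (8.41 - 3.8) = -9.22%, loss ≈ 11032 × 9.22/100 ≈ 1017.
Year 2020: gap = -2.0 × (5.31 - 3.8) = -3.02%, loss ≈ 11032 × 3.02/100 ≈ 333.
Total lost output = 913 + 741 + 816 + 1017 + 333 = 3820 billion.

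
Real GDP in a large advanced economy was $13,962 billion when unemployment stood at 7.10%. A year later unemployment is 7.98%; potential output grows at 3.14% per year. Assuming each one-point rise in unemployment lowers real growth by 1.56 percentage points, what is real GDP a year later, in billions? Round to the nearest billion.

Δu = 7.98 - 7.1 = 0.88 points.
Okun's law (growth form): g_Y = g_Y* - β × Δu = 3.14 - 1.56 × (0.88) = 3.14 - 1.3728 = 1.7672%.
Real GDP in the next year = 13962 × (1 + 1.7672/100) = 13962 × 1.017672 ≈ 14209 billion.

$14,209 billion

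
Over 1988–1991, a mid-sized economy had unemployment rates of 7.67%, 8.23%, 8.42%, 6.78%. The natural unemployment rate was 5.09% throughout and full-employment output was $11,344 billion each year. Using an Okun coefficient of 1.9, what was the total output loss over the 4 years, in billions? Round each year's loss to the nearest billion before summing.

Year 1988: gap = -1.9 × (7.67 - 5.09) = -4.902%, loss ≈ 11344 × 4.902/100 ≈ 556.
Year 1989: gap = -1.9 × (8.23 - 5.09) = -5.966%, loss ≈ 11344 × 5.966/100 ≈ 677.
Year 1990: gap = -1.9 × (8.42 - 5.09) = -6.327%, loss ≈ 11344 × 6.327/100 ≈ 718.
Year 1991: gap = -1.9 × (6.78 - 5.09) = -3.211%, loss ≈ 11344 × 3.211/100 ≈ 364.
Total lost output = 556 + 677 + 718 + 364 = 2315 billion.

$2,315 billion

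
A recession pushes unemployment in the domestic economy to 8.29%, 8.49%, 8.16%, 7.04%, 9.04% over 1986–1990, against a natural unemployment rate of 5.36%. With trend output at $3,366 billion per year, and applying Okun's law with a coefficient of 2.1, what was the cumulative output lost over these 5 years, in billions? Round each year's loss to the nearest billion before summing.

Year 1986: gap = -2.1 × (8.29 - 5.36) = -6.153%, loss ≈ 3366 × 6.153/100 ≈ 207.
Year 1987: gap = -2.1 × (8.49 - 5.36) = -6.573%, loss ≈ 3366 × 6.573/100 ≈ 221.
Year 1988: gap = -2.1 × (8.16 - 5.36) = -5.88%, loss ≈ 3366 × 5.88/100 ≈ 198.
Year 1989: gap = -2.1 × (7.04 - 5.36) = -3.528%, loss ≈ 3366 × 3.528/100 ≈ 119.
Year 1990: gap = -2.1 × (9.04 - 5.36) = -7.728%, loss ≈ 3366 × 7.728/100 ≈ 260.
Total lost output = 207 + 221 + 198 + 119 + 260 = 1005 billion.

$1,005 billion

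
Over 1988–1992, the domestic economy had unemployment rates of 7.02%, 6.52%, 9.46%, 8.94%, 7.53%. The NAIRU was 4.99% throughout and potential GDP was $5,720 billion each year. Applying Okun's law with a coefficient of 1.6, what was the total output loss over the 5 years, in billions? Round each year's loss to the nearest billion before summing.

$1,329 billion

Year 1988: gap = -1.6 × (7.02 - 4.99) = -3.248%, loss ≈ 5720 × 3.248/100 ≈ 186.
Year 1989: gap = -1.6 × (6.52 - 4.99) = -2.448%, loss ≈ 5720 × 2.448/100 ≈ 140.
Year 1990: gap = -1.6 × (9.46 - 4.99) = -7.152%, loss ≈ 5720 × 7.152/100 ≈ 409.
Year 1991: gap = -1.6 × (8.94 - 4.99) = -6.32%, loss ≈ 5720 × 6.32/100 ≈ 362.
Year 1992: gap = -1.6 × (7.53 - 4.99) = -4.064%, loss ≈ 5720 × 4.064/100 ≈ 232.
Total lost output = 186 + 140 + 409 + 362 + 232 = 1329 billion.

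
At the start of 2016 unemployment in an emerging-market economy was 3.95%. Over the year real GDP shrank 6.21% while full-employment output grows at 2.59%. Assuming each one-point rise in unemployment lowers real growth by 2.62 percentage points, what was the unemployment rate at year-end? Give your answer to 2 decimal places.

Growth-rate Okun's law: g_Y = g_Y* - β × Δu, so Δu = (g_Y* - g_Y)/β.
Δu = (2.59 + 6.21)/2.62 = 8.8/2.62 = 3.36 percentage points.
Year-end unemployment = 3.95 + 3.36 = 7.31%.

7.31%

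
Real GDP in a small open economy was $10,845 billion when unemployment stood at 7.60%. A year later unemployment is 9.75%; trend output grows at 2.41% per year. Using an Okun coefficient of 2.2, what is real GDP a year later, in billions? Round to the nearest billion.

$10,593 billion

Δu = 9.75 - 7.6 = 2.15 points.
Okun's law (growth form): g_Y = g_Y* - β × Δu = 2.41 - 2.2 × (2.15) = 2.41 - 4.73 = -2.32%.
Real GDP in the next year = 10845 × (1 - 2.32/100) = 10845 × 0.9768 ≈ 10593 billion.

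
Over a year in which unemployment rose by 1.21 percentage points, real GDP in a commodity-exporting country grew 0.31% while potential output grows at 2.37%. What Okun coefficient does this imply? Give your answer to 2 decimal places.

Growth form: g_Y = g_Y* - β × Δu, so β = (g_Y* - g_Y)/Δu.
β = (2.37 - 0.31)/1.21 = 2.06/1.21 = 1.70.

β ≈ 1.70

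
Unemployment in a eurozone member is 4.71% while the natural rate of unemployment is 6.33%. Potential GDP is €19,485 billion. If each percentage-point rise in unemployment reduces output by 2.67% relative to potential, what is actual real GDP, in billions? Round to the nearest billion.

Unemployment gap = 4.71 - 6.33 = -1.62 points, so the output gap is -2.67 × (-1.62) = 4.3254%.
Actual GDP = 19485 × (1 + 4.3254/100) = 19485 × 1.043254 ≈ 20328 billion.

€20,328 billion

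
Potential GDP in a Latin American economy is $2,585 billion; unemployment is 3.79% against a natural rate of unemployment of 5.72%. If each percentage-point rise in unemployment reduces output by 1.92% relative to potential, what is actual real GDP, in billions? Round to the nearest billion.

Unemployment gap = 3.79 - 5.72 = -1.93 points, so the output gap is -1.92 × (-1.93) = 3.7056%.
Actual GDP = 2585 × (1 + 3.7056/100) = 2585 × 1.037056 ≈ 2681 billion.

$2,681 billion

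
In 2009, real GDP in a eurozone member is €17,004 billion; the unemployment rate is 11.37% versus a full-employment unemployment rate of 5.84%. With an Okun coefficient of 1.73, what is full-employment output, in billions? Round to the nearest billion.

Unemployment gap = 11.37 - 5.84 = 5.53 points, so output gap = -1.73 × 5.53 = -9.5669%.
Since Y = Y* × (1 + gap/100), Y* = 17004/0.904331 ≈ 18803 billion.

€18,803 billion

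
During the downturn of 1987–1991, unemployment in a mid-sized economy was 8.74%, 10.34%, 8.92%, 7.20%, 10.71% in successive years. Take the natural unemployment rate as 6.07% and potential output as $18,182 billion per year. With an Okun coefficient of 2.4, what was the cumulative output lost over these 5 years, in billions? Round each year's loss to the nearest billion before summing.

Year 1987: gap = -2.4 × (8.74 - 6.07) = -6.408%, loss ≈ 18182 × 6.408/100 ≈ 1165.
Year 1988: gap = -2.4 × (10.34 - 6.07) = -10.248%, loss ≈ 18182 × 10.248/100 ≈ 1863.
Year 1989: gap = -2.4 × (8.92 - 6.07) = -6.84%, loss ≈ 18182 × 6.84/100 ≈ 1244.
Year 1990: gap = -2.4 × (7.2 - 6.07) = -2.712%, loss ≈ 18182 × 2.712/100 ≈ 493.
Year 1991: gap = -2.4 × (10.71 - 6.07) = -11.136%, loss ≈ 18182 × 11.136/100 ≈ 2025.
Total lost output = 1165 + 1863 + 1244 + 493 + 2025 = 6790 billion.

$6,790 billion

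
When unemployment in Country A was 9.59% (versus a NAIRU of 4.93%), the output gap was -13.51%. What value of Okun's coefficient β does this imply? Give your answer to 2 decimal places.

β ≈ 2.90

Okun's law: output gap = -β × (u - u*).
-13.51 = -β × (9.59 - 4.93) = -β × 4.66, so β = 13.51/4.66 = 2.90.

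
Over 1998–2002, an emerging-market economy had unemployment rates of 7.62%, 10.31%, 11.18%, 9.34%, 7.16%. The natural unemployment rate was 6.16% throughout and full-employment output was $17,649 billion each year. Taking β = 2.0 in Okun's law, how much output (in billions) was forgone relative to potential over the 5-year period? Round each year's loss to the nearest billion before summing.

$5,227 billion

Year 1998: gap = -2.0 × (7.62 - 6.16) = -2.92%, loss ≈ 17649 × 2.92/100 ≈ 515.
Year 1999: gap = -2.0 × (10.31 - 6.16) = -8.3%, loss ≈ 17649 × 8.3/100 ≈ 1465.
Year 2000: gap = -2.0 × (11.18 - 6.16) = -10.04%, loss ≈ 17649 × 10.04/100 ≈ 1772.
Year 2001: gap = -2.0 × (9.34 - 6.16) = -6.36%, loss ≈ 17649 × 6.36/100 ≈ 1122.
Year 2002: gap = -2.0 × (7.16 - 6.16) = -2%, loss ≈ 17649 × 2/100 ≈ 353.
Total lost output = 515 + 1465 + 1772 + 1122 + 353 = 5227 billion.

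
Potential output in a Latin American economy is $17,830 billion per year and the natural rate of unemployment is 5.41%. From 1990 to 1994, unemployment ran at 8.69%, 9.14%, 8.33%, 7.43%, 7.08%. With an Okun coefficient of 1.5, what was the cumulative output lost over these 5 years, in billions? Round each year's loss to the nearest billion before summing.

Year 1990: gap = -1.5 × (8.69 - 5.41) = -4.92%, loss ≈ 17830 × 4.92/100 ≈ 877.
Year 1991: gap = -1.5 × (9.14 - 5.41) = -5.595%, loss ≈ 17830 × 5.595/100 ≈ 998.
Year 1992: gap = -1.5 × (8.33 - 5.41) = -4.38%, loss ≈ 17830 × 4.38/100 ≈ 781.
Year 1993: gap = -1.5 × (7.43 - 5.41) = -3.03%, loss ≈ 17830 × 3.03/100 ≈ 540.
Year 1994: gap = -1.5 × (7.08 - 5.41) = -2.505%, loss ≈ 17830 × 2.505/100 ≈ 447.
Total lost output = 877 + 998 + 781 + 540 + 447 = 3643 billion.

$3,643 billion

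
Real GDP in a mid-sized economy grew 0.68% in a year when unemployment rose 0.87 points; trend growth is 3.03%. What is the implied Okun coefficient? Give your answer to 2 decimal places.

β ≈ 2.70

Growth form: g_Y = g_Y* - β × Δu, so β = (g_Y* - g_Y)/Δu.
β = (3.03 - 0.68)/0.87 = 2.35/0.87 = 2.70.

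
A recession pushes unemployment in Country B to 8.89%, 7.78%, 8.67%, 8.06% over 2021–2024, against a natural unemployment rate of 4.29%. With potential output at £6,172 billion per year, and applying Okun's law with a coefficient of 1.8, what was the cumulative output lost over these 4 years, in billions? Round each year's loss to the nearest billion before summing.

Year 2021: gap = -1.8 × (8.89 - 4.29) = -8.28%, loss ≈ 6172 × 8.28/100 ≈ 511.
Year 2022: gap = -1.8 × (7.78 - 4.29) = -6.282%, loss ≈ 6172 × 6.282/100 ≈ 388.
Year 2023: gap = -1.8 × (8.67 - 4.29) = -7.884%, loss ≈ 6172 × 7.884/100 ≈ 487.
Year 2024: gap = -1.8 × (8.06 - 4.29) = -6.786%, loss ≈ 6172 × 6.786/100 ≈ 419.
Total lost output = 511 + 388 + 487 + 419 = 1805 billion.

£1,805 billion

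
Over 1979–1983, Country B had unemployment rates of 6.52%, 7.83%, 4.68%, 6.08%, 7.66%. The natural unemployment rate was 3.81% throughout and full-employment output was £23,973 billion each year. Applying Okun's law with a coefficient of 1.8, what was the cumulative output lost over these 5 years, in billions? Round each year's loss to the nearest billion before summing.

Year 1979: gap = -1.8 × (6.52 - 3.81) = -4.878%, loss ≈ 23973 × 4.878/100 ≈ 1169.
Year 1980: gap = -1.8 × (7.83 - 3.81) = -7.236%, loss ≈ 23973 × 7.236/100 ≈ 1735.
Year 1981: gap = -1.8 × (4.68 - 3.81) = -1.566%, loss ≈ 23973 × 1.566/100 ≈ 375.
Year 1982: gap = -1.8 × (6.08 - 3.81) = -4.086%, loss ≈ 23973 × 4.086/100 ≈ 980.
Year 1983: gap = -1.8 × (7.66 - 3.81) = -6.93%, loss ≈ 23973 × 6.93/100 ≈ 1661.
Total lost output = 1169 + 1735 + 375 + 980 + 1661 = 5920 billion.

£5,920 billion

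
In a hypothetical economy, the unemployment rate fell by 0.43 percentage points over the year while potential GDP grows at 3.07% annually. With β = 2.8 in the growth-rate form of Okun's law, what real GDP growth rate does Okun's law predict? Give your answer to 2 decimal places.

4.27%

Growth-rate Okun's law: g_Y = g_Y* - β × Δu.
g_Y = 3.07 - 2.8 × (-0.43) = 3.07 + 1.204 = 4.274%, i.e. 4.27% to 2 d.p.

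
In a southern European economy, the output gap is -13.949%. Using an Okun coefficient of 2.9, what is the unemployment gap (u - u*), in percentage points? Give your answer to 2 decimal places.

4.81 percentage points

Okun's law: output gap = -β × (u - u*), so u - u* = -(output gap)/β.
u - u* = -(-13.949)/2.9 = 4.81 percentage points.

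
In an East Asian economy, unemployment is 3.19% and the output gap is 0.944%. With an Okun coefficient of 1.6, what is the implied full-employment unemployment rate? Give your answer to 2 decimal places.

3.78%

From Okun's law, u - u* = -(output gap)/β = -(0.944)/1.6 = -0.59 points.
So u* = 3.19 + 0.59 = 3.78%.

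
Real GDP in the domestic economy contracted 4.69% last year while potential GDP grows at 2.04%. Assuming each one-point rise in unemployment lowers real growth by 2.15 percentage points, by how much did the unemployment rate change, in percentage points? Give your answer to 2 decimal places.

Growth-rate Okun's law: g_Y = g_Y* - β × Δu, so Δu = (g_Y* - g_Y)/β.
Δu = (2.04 + 4.69)/2.15 = 6.73/2.15 = 3.13 percentage points.

3.13 percentage points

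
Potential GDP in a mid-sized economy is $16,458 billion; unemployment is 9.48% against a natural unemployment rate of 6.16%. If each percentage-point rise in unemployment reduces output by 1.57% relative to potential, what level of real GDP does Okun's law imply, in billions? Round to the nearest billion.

$15,600 billion

Unemployment gap = 9.48 - 6.16 = 3.32 points, so the output gap is -1.57 × 3.32 = -5.2124%.
Actual GDP = 16458 × (1 - 5.2124/100) = 16458 × 0.947876 ≈ 15600 billion.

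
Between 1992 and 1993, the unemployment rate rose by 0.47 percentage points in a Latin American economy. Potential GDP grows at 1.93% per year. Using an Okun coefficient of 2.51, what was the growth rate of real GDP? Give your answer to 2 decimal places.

0.75%

Growth-rate Okun's law: g_Y = g_Y* - β × Δu.
g_Y = 1.93 - 2.51 × (0.47) = 1.93 - 1.1797 = 0.7503%, i.e. 0.75% to 2 d.p.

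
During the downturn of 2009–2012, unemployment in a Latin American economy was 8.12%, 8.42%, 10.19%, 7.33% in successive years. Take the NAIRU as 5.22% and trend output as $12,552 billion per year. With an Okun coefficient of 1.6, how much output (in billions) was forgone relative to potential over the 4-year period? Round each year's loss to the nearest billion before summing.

$2,647 billion

Year 2009: gap = -1.6 × (8.12 - 5.22) = -4.64%, loss ≈ 12552 × 4.64/100 ≈ 582.
Year 2010: gap = -1.6 × (8.42 - 5.22) = -5.12%, loss ≈ 12552 × 5.12/100 ≈ 643.
Year 2011: gap = -1.6 × (10.19 - 5.22) = -7.952%, loss ≈ 12552 × 7.952/100 ≈ 998.
Year 2012: gap = -1.6 × (7.33 - 5.22) = -3.376%, loss ≈ 12552 × 3.376/100 ≈ 424.
Total lost output = 582 + 643 + 998 + 424 = 2647 billion.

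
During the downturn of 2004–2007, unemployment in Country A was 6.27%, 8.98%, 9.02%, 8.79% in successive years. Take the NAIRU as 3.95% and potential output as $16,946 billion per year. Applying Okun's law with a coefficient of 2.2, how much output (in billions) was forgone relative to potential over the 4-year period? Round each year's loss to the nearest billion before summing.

Year 2004: gap = -2.2 × (6.27 - 3.95) = -5.104%, loss ≈ 16946 × 5.104/100 ≈ 865.
Year 2005: gap = -2.2 × (8.98 - 3.95) = -11.066%, loss ≈ 16946 × 11.066/100 ≈ 1875.
Year 2006: gap = -2.2 × (9.02 - 3.95) = -11.154%, loss ≈ 16946 × 11.154/100 ≈ 1890.
Year 2007: gap = -2.2 × (8.79 - 3.95) = -10.648%, loss ≈ 16946 × 10.648/100 ≈ 1804.
Total lost output = 865 + 1875 + 1890 + 1804 = 6434 billion.

$6,434 billion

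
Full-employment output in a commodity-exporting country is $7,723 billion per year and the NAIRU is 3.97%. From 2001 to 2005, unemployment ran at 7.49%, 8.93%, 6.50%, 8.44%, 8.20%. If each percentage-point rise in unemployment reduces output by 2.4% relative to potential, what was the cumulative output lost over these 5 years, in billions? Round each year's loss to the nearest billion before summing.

$3,653 billion

Year 2001: gap = -2.4 × (7.49 - 3.97) = -8.448%, loss ≈ 7723 × 8.448/100 ≈ 652.
Year 2002: gap = -2.4 × (8.93 - 3.97) = -11.904%, loss ≈ 7723 × 11.904/100 ≈ 919.
Year 2003: gap = -2.4 × (6.5 - 3.97) = -6.072%, loss ≈ 7723 × 6.072/100 ≈ 469.
Year 2004: gap = -2.4 × (8.44 - 3.97) = -10.728%, loss ≈ 7723 × 10.728/100 ≈ 829.
Year 2005: gap = -2.4 × (8.2 - 3.97) = -10.152%, loss ≈ 7723 × 10.152/100 ≈ 784.
Total lost output = 652 + 919 + 469 + 829 + 784 = 3653 billion.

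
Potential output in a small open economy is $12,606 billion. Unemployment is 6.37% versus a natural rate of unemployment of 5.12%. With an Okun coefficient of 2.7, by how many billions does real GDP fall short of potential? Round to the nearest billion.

$425 billion

Output gap = -2.7 × (6.37 - 5.12) = -2.7 × 1.25 = -3.375%.
Actual GDP ≈ 12606 × 0.96625 ≈ 12181 billion, so the shortfall is 12606 - 12181 = 425 billion.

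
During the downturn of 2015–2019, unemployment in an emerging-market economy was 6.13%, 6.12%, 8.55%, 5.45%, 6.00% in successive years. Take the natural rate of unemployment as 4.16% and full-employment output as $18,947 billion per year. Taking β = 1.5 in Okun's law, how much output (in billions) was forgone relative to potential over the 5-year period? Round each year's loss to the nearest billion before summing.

$3,255 billion

Year 2015: gap = -1.5 × (6.13 - 4.16) = -2.955%, loss ≈ 18947 × 2.955/100 ≈ 560.
Year 2016: gap = -1.5 × (6.12 - 4.16) = -2.94%, loss ≈ 18947 × 2.94/100 ≈ 557.
Year 2017: gap = -1.5 × (8.55 - 4.16) = -6.585%, loss ≈ 18947 × 6.585/100 ≈ 1248.
Year 2018: gap = -1.5 × (5.45 - 4.16) = -1.935%, loss ≈ 18947 × 1.935/100 ≈ 367.
Year 2019: gap = -1.5 × (6 - 4.16) = -2.76%, loss ≈ 18947 × 2.76/100 ≈ 523.
Total lost output = 560 + 557 + 1248 + 367 + 523 = 3255 billion.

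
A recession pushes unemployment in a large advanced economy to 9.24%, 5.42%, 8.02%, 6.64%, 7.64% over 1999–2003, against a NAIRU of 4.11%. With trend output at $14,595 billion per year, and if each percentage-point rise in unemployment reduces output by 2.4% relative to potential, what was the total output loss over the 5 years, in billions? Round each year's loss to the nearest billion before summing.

Year 1999: gap = -2.4 × (9.24 - 4.11) = -12.312%, loss ≈ 14595 × 12.312/100 ≈ 1797.
Year 2000: gap = -2.4 × (5.42 - 4.11) = -3.144%, loss ≈ 14595 × 3.144/100 ≈ 459.
Year 2001: gap = -2.4 × (8.02 - 4.11) = -9.384%, loss ≈ 14595 × 9.384/100 ≈ 1370.
Year 2002: gap = -2.4 × (6.64 - 4.11) = -6.072%, loss ≈ 14595 × 6.072/100 ≈ 886.
Year 2003: gap = -2.4 × (7.64 - 4.11) = -8.472%, loss ≈ 14595 × 8.472/100 ≈ 1236.
Total lost output = 1797 + 459 + 1370 + 886 + 1236 = 5748 billion.

$5,748 billion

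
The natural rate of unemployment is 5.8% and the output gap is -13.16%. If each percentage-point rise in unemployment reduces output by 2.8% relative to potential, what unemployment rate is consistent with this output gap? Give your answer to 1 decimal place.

10.5%

From Okun's law, u - u* = -(output gap)/β = -(-13.16)/2.8 = 4.7 points.
So u = 5.8 + 4.7 = 10.5%.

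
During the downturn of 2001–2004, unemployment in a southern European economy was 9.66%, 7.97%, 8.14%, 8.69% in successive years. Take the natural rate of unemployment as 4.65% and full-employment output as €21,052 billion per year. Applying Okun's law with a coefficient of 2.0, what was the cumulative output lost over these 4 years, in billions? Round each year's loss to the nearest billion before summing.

€6,677 billion

Year 2001: gap = -2.0 × (9.66 - 4.65) = -10.02%, loss ≈ 21052 × 10.02/100 ≈ 2109.
Year 2002: gap = -2.0 × (7.97 - 4.65) = -6.64%, loss ≈ 21052 × 6.64/100 ≈ 1398.
Year 2003: gap = -2.0 × (8.14 - 4.65) = -6.98%, loss ≈ 21052 × 6.98/100 ≈ 1469.
Year 2004: gap = -2.0 × (8.69 - 4.65) = -8.08%, loss ≈ 21052 × 8.08/100 ≈ 1701.
Total lost output = 2109 + 1398 + 1469 + 1701 = 6677 billion.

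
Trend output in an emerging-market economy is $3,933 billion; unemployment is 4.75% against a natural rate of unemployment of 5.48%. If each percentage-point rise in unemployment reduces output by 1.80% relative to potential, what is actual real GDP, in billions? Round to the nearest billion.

$3,985 billion

Unemployment gap = 4.75 - 5.48 = -0.73 points, so the output gap is -1.8 × (-0.73) = 1.314%.
Actual GDP = 3933 × (1 + 1.314/100) = 3933 × 1.01314 ≈ 3985 billion.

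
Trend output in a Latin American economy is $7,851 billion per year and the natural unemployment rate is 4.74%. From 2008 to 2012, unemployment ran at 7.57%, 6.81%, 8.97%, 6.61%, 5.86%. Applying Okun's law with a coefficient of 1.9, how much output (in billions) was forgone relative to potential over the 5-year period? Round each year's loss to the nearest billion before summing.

Year 2008: gap = -1.9 × (7.57 - 4.74) = -5.377%, loss ≈ 7851 × 5.377/100 ≈ 422.
Year 2009: gap = -1.9 × (6.81 - 4.74) = -3.933%, loss ≈ 7851 × 3.933/100 ≈ 309.
Year 2010: gap = -1.9 × (8.97 - 4.74) = -8.037%, loss ≈ 7851 × 8.037/100 ≈ 631.
Year 2011: gap = -1.9 × (6.61 - 4.74) = -3.553%, loss ≈ 7851 × 3.553/100 ≈ 279.
Year 2012: gap = -1.9 × (5.86 - 4.74) = -2.128%, loss ≈ 7851 × 2.128/100 ≈ 167.
Total lost output = 422 + 309 + 631 + 279 + 167 = 1808 billion.

$1,808 billion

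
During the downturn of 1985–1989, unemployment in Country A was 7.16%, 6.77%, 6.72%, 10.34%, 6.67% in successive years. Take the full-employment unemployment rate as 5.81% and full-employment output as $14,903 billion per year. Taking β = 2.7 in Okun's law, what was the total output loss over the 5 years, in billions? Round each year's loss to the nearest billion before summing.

Year 1985: gap = -2.7 × (7.16 - 5.81) = -3.645%, loss ≈ 14903 × 3.645/100 ≈ 543.
Year 1986: gap = -2.7 × (6.77 - 5.81) = -2.592%, loss ≈ 14903 × 2.592/100 ≈ 386.
Year 1987: gap = -2.7 × (6.72 - 5.81) = -2.457%, loss ≈ 14903 × 2.457/100 ≈ 366.
Year 1988: gap = -2.7 × (10.34 - 5.81) = -12.231%, loss ≈ 14903 × 12.231/100 ≈ 1823.
Year 1989: gap = -2.7 × (6.67 - 5.81) = -2.322%, loss ≈ 14903 × 2.322/100 ≈ 346.
Total lost output = 543 + 386 + 366 + 1823 + 346 = 3464 billion.

$3,464 billion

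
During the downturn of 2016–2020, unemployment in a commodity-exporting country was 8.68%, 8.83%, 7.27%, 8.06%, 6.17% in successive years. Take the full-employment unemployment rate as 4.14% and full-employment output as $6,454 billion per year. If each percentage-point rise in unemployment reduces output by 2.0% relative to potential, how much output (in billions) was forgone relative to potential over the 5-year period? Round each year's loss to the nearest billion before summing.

$2,363 billion

Year 2016: gap = -2.0 × (8.68 - 4.14) = -9.08%, loss ≈ 6454 × 9.08/100 ≈ 586.
Year 2017: gap = -2.0 × (8.83 - 4.14) = -9.38%, loss ≈ 6454 × 9.38/100 ≈ 605.
Year 2018: gap = -2.0 × (7.27 - 4.14) = -6.26%, loss ≈ 6454 × 6.26/100 ≈ 404.
Year 2019: gap = -2.0 × (8.06 - 4.14) = -7.84%, loss ≈ 6454 × 7.84/100 ≈ 506.
Year 2020: gap = -2.0 × (6.17 - 4.14) = -4.06%, loss ≈ 6454 × 4.06/100 ≈ 262.
Total lost output = 586 + 605 + 404 + 506 + 262 = 2363 billion.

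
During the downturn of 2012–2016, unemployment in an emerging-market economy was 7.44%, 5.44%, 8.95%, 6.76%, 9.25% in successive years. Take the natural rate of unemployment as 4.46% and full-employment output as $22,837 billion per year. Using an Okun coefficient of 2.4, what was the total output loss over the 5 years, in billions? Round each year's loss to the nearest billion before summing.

Year 2012: gap = -2.4 × (7.44 - 4.46) = -7.152%, loss ≈ 22837 × 7.152/100 ≈ 1633.
Year 2013: gap = -2.4 × (5.44 - 4.46) = -2.352%, loss ≈ 22837 × 2.352/100 ≈ 537.
Year 2014: gap = -2.4 × (8.95 - 4.46) = -10.776%, loss ≈ 22837 × 10.776/100 ≈ 2461.
Year 2015: gap = -2.4 × (6.76 - 4.46) = -5.52%, loss ≈ 22837 × 5.52/100 ≈ 1261.
Year 2016: gap = -2.4 × (9.25 - 4.46) = -11.496%, loss ≈ 22837 × 11.496/100 ≈ 2625.
Total lost output = 1633 + 537 + 2461 + 1261 + 2625 = 8517 billion.

$8,517 billion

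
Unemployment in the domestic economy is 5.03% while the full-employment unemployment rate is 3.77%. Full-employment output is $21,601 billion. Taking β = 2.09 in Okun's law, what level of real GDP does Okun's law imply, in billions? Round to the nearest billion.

$21,032 billion

Unemployment gap = 5.03 - 3.77 = 1.26 points, so the output gap is -2.09 × 1.26 = -2.6334%.
Actual GDP = 21601 × (1 - 2.6334/100) = 21601 × 0.973666 ≈ 21032 billion.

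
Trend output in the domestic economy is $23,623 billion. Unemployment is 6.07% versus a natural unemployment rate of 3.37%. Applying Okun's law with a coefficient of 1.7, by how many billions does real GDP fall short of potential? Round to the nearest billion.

Output gap = -1.7 × (6.07 - 3.37) = -1.7 × 2.7 = -4.59%.
Actual GDP ≈ 23623 × 0.9541 ≈ 22539 billion, so the shortfall is 23623 - 22539 = 1084 billion.

$1,084 billion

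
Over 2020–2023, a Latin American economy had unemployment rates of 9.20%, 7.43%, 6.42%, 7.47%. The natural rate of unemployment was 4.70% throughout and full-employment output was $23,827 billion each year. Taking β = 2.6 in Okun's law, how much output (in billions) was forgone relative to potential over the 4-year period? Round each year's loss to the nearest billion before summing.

$7,261 billion

Year 2020: gap = -2.6 × (9.2 - 4.7) = -11.7%, loss ≈ 23827 × 11.7/100 ≈ 2788.
Year 2021: gap = -2.6 × (7.43 - 4.7) = -7.098%, loss ≈ 23827 × 7.098/100 ≈ 1691.
Year 2022: gap = -2.6 × (6.42 - 4.7) = -4.472%, loss ≈ 23827 × 4.472/100 ≈ 1066.
Year 2023: gap = -2.6 × (7.47 - 4.7) = -7.202%, loss ≈ 23827 × 7.202/100 ≈ 1716.
Total lost output = 2788 + 1691 + 1066 + 1716 = 7261 billion.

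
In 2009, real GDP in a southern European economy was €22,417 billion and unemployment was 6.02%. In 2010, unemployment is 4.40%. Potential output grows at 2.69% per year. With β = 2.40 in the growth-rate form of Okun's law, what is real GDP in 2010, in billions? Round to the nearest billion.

€23,892 billion

Δu = 4.4 - 6.02 = -1.62 points.
Okun's law (growth form): g_Y = g_Y* - β × Δu = 2.69 - 2.40 × (-1.62) = 2.69 + 3.888 = 6.578%.
Real GDP in the next year = 22417 × (1 + 6.578/100) = 22417 × 1.06578 ≈ 23892 billion.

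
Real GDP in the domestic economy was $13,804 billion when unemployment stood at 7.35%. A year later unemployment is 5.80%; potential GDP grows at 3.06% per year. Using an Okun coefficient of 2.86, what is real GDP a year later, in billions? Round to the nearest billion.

Δu = 5.8 - 7.35 = -1.55 points.
Okun's law (growth form): g_Y = g_Y* - β × Δu = 3.06 - 2.86 × (-1.55) = 3.06 + 4.433 = 7.493%.
Real GDP in the next year = 13804 × (1 + 7.493/100) = 13804 × 1.07493 ≈ 14838 billion.

$14,838 billion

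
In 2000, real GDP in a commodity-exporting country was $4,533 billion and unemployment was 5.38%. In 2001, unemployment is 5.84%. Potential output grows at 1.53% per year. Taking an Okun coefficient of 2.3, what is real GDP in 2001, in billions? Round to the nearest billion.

Δu = 5.84 - 5.38 = 0.46 points.
Okun's law (growth form): g_Y = g_Y* - β × Δu = 1.53 - 2.3 × (0.46) = 1.53 - 1.058 = 0.472%.
Real GDP in the next year = 4533 × (1 + 0.472/100) = 4533 × 1.00472 ≈ 4554 billion.

$4,554 billion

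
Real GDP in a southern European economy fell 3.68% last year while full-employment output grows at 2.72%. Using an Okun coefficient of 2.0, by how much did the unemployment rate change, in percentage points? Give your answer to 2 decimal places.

3.20 percentage points

Growth-rate Okun's law: g_Y = g_Y* - β × Δu, so Δu = (g_Y* - g_Y)/β.
Δu = (2.72 + 3.68)/2.0 = 6.4/2.0 = 3.20 percentage points.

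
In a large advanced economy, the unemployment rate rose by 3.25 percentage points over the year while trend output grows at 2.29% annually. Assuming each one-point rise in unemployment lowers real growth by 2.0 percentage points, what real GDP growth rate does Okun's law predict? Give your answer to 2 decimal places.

Growth-rate Okun's law: g_Y = g_Y* - β × Δu.
g_Y = 2.29 - 2.0 × (3.25) = 2.29 - 6.5 = -4.21%, i.e. -4.21% to 2 d.p.

-4.21%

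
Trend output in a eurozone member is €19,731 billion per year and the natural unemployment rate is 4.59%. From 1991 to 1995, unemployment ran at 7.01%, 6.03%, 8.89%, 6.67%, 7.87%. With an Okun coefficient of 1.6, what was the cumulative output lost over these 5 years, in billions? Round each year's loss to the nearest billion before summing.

€4,268 billion

Year 1991: gap = -1.6 × (7.01 - 4.59) = -3.872%, loss ≈ 19731 × 3.872/100 ≈ 764.
Year 1992: gap = -1.6 × (6.03 - 4.59) = -2.304%, loss ≈ 19731 × 2.304/100 ≈ 455.
Year 1993: gap = -1.6 × (8.89 - 4.59) = -6.88%, loss ≈ 19731 × 6.88/100 ≈ 1357.
Year 1994: gap = -1.6 × (6.67 - 4.59) = -3.328%, loss ≈ 19731 × 3.328/100 ≈ 657.
Year 1995: gap = -1.6 × (7.87 - 4.59) = -5.248%, loss ≈ 19731 × 5.248/100 ≈ 1035.
Total lost output = 764 + 455 + 1357 + 657 + 1035 = 4268 billion.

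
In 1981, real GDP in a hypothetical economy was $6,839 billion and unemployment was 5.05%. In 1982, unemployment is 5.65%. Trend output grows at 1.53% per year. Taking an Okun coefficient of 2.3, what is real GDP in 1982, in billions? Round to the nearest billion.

$6,849 billion

Δu = 5.65 - 5.05 = 0.6 points.
Okun's law (growth form): g_Y = g_Y* - β × Δu = 1.53 - 2.3 × (0.60) = 1.53 - 1.38 = 0.15%.
Real GDP in the next year = 6839 × (1 + 0.15/100) = 6839 × 1.0015 ≈ 6849 billion.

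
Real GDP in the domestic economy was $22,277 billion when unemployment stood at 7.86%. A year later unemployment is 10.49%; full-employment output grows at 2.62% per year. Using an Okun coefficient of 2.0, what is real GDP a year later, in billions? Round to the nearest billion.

$21,689 billion

Δu = 10.49 - 7.86 = 2.63 points.
Okun's law (growth form): g_Y = g_Y* - β × Δu = 2.62 - 2.0 × (2.63) = 2.62 - 5.26 = -2.64%.
Real GDP in the next year = 22277 × (1 - 2.64/100) = 22277 × 0.9736 ≈ 21689 billion.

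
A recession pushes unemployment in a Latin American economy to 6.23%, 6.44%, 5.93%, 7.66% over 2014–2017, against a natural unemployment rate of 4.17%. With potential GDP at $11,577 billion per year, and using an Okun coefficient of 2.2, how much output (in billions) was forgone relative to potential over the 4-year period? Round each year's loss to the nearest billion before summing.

$2,440 billion

Year 2014: gap = -2.2 × (6.23 - 4.17) = -4.532%, loss ≈ 11577 × 4.532/100 ≈ 525.
Year 2015: gap = -2.2 × (6.44 - 4.17) = -4.994%, loss ≈ 11577 × 4.994/100 ≈ 578.
Year 2016: gap = -2.2 × (5.93 - 4.17) = -3.872%, loss ≈ 11577 × 3.872/100 ≈ 448.
Year 2017: gap = -2.2 × (7.66 - 4.17) = -7.678%, loss ≈ 11577 × 7.678/100 ≈ 889.
Total lost output = 525 + 578 + 448 + 889 = 2440 billion.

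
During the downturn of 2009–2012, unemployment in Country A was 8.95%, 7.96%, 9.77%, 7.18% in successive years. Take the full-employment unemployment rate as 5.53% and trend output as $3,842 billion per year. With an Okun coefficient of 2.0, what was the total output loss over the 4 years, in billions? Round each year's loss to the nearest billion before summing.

Year 2009: gap = -2.0 × (8.95 - 5.53) = -6.84%, loss ≈ 3842 × 6.84/100 ≈ 263.
Year 2010: gap = -2.0 × (7.96 - 5.53) = -4.86%, loss ≈ 3842 × 4.86/100 ≈ 187.
Year 2011: gap = -2.0 × (9.77 - 5.53) = -8.48%, loss ≈ 3842 × 8.48/100 ≈ 326.
Year 2012: gap = -2.0 × (7.18 - 5.53) = -3.3%, loss ≈ 3842 × 3.3/100 ≈ 127.
Total lost output = 263 + 187 + 326 + 127 = 903 billion.

$903 billion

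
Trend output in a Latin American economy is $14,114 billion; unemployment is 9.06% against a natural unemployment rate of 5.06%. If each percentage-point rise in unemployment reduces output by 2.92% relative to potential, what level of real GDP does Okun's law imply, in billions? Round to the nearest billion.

$12,465 billion

Unemployment gap = 9.06 - 5.06 = 4 points, so the output gap is -2.92 × 4 = -11.68%.
Actual GDP = 14114 × (1 - 11.68/100) = 14114 × 0.8832 ≈ 12465 billion.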